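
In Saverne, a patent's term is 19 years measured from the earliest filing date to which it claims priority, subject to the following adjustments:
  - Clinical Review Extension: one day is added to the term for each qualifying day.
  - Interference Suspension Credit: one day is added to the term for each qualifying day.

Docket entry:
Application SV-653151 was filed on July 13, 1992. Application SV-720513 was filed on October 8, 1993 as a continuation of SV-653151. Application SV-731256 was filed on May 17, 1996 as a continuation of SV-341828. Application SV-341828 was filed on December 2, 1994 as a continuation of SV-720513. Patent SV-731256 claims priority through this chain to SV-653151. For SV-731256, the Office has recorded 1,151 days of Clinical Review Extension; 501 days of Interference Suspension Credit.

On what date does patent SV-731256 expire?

January 20, 2016

Earliest priority filing: 13 July 1992.
Base term: 13 July 1992 + 19 years → 13 July 2011.
Clinical Review Extension: +1151 days → 6 September 2014.
Interference Suspension Credit: +501 days → 20 January 2016.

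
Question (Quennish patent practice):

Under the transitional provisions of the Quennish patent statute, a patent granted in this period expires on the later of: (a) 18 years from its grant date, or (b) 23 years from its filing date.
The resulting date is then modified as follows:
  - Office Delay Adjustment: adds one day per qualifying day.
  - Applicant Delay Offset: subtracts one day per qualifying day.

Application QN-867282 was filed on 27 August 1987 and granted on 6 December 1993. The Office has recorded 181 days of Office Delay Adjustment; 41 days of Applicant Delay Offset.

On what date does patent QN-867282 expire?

(a) grant + 18 years → 6 December 2011.
(b) filing + 23 years → 27 August 2010.
Later of the two: 6 December 2011.
Office Delay Adjustment: +181 days → 4 June 2012.
Applicant Delay Offset: −41 days → 24 April 2012.

April 24, 2012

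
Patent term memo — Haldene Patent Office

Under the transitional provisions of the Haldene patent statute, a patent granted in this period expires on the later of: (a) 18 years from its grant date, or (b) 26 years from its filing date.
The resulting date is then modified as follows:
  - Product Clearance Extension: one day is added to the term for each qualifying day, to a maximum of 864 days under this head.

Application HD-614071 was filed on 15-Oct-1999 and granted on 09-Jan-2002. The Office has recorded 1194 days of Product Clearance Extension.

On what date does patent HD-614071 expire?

(a) grant + 18 years → 9 January 2020.
(b) filing + 26 years → 15 October 2025.
Later of the two: 15 October 2025.
Product Clearance Extension: 1194 days claimed exceeds the 864-day cap, so +864 days → 26 February 2028.

February 26, 2028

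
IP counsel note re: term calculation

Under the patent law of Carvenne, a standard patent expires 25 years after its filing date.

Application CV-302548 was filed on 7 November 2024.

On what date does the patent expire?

Filing date + 25 years → 7 November 2049.

November 7, 2049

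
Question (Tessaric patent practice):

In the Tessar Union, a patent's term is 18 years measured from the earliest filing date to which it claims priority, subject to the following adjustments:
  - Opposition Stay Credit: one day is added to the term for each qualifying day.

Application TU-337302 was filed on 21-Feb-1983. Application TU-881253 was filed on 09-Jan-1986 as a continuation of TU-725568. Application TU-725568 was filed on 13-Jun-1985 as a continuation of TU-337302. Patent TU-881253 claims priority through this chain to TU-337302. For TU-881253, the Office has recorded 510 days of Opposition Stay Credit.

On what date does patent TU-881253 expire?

July 16, 2002

Earliest priority filing: 21 February 1983.
Base term: 21 February 1983 + 18 years → 21 February 2001.
Opposition Stay Credit: +510 days → 16 July 2002.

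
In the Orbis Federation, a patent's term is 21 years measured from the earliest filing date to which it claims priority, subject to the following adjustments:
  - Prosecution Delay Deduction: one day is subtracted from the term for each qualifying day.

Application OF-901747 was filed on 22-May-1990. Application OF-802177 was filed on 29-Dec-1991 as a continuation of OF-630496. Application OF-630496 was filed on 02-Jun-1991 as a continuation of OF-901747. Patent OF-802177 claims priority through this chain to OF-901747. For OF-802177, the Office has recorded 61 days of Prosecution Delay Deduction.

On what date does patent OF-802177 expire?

March 22, 2011

Earliest priority filing: 22 May 1990.
Base term: 22 May 1990 + 21 years → 22 May 2011.
Prosecution Delay Deduction: −61 days → 22 March 2011.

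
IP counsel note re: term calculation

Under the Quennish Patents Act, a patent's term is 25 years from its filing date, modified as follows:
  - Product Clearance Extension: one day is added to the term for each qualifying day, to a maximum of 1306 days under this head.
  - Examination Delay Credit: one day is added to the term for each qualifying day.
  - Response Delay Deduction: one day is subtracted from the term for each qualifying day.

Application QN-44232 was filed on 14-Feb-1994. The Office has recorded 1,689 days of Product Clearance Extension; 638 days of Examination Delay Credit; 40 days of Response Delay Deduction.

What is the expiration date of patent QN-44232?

Base term: filing date + 25 years → 14 February 2019.
Product Clearance Extension: 1689 days claimed exceeds the 1306-day cap, so +1306 days → 12 September 2022.
Examination Delay Credit: +638 days → 11 June 2024.
Response Delay Deduction: −40 days → 2 May 2024.

2024-05-02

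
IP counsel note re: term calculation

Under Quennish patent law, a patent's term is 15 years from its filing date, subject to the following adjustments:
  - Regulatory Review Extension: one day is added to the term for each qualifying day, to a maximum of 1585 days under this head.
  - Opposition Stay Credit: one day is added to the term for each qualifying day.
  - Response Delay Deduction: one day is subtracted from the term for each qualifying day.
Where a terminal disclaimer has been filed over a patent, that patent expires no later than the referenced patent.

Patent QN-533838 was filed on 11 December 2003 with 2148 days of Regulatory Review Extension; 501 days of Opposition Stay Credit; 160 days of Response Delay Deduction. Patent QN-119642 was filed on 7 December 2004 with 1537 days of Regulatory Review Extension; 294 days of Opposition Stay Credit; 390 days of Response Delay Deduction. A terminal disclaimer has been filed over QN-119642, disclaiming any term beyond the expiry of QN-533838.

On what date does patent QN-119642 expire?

2023-11-17

Natural term of QN-119642:
  Base: filing + 15 years → 7 December 2019.
  Regulatory Review Extension: 1537 days (within the 1585-day cap) → +1537 days → 21 February 2024.
  Opposition Stay Credit: +294 days → 11 December 2024.
  Response Delay Deduction: −390 days → 17 November 2023.
Expiry of referenced patent QN-533838:
  Base: filing + 15 years → 11 December 2018.
  Regulatory Review Extension: 2148 days claimed exceeds the 1585-day cap, so +1585 days → 14 April 2023.
  Opposition Stay Credit: +501 days → 27 August 2024.
  Response Delay Deduction: −160 days → 20 March 2024.
Terminal disclaimer: QN-119642 expires on the earlier of 17 November 2023 and 20 March 2024.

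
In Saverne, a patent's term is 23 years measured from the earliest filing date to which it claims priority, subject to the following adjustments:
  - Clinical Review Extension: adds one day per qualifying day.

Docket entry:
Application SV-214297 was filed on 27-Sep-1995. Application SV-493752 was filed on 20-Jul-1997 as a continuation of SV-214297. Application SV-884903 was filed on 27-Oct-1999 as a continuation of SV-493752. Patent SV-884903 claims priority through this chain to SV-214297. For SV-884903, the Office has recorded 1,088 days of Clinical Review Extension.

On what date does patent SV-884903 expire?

September 19, 2021

Earliest priority filing: 27 September 1995.
Base term: 27 September 1995 + 23 years → 27 September 2018.
Clinical Review Extension: +1088 days → 19 September 2021.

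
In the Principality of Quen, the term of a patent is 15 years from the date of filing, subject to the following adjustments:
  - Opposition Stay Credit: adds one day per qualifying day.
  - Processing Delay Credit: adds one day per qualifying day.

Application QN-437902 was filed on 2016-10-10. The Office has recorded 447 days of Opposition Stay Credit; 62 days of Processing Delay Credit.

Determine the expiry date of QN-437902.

Base term: filing date + 15 years → 10 October 2031.
Opposition Stay Credit: +447 days → 30 December 2032.
Processing Delay Credit: +62 days → 2 March 2033.

2033-03-02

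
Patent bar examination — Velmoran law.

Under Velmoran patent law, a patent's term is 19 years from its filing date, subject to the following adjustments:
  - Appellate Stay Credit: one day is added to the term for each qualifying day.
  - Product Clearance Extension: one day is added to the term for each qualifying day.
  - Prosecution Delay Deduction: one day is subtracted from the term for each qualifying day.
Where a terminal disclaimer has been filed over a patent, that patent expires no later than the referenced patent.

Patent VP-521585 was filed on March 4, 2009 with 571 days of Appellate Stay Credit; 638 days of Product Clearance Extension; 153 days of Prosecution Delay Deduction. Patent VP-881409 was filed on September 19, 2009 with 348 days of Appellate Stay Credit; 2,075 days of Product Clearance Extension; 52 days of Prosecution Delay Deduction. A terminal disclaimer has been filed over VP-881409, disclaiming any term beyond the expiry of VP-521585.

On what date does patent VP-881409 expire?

Natural term of VP-881409:
  Base: filing + 19 years → 19 September 2028.
  Appellate Stay Credit: +348 days → 2 September 2029.
  Product Clearance Extension: +2075 days → 9 May 2035.
  Prosecution Delay Deduction: −52 days → 18 March 2035.
Expiry of referenced patent VP-521585:
  Base: filing + 19 years → 4 March 2028.
  Appellate Stay Credit: +571 days → 26 September 2029.
  Product Clearance Extension: +638 days → 26 June 2031.
  Prosecution Delay Deduction: −153 days → 24 January 2031.
Terminal disclaimer: VP-881409 expires on the earlier of 18 March 2035 and 24 January 2031.

2031-01-24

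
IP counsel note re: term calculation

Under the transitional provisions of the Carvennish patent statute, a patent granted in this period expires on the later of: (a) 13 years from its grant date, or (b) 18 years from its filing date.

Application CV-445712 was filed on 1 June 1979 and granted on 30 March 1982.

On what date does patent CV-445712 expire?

1997-06-01

(a) grant + 13 years → 30 March 1995.
(b) filing + 18 years → 1 June 1997.
Later of the two: 1 June 1997.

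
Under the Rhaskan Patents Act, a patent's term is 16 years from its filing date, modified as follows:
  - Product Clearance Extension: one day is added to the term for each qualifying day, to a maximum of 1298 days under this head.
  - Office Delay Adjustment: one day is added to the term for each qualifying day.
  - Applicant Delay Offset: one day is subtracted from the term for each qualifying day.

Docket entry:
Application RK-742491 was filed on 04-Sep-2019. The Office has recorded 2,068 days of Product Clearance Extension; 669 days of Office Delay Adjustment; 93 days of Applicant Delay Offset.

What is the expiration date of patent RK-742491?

Base term: filing date + 16 years → 4 September 2035.
Product Clearance Extension: 2068 days claimed exceeds the 1298-day cap, so +1298 days → 25 March 2039.
Office Delay Adjustment: +669 days → 22 January 2041.
Applicant Delay Offset: −93 days → 21 October 2040.

2040-10-21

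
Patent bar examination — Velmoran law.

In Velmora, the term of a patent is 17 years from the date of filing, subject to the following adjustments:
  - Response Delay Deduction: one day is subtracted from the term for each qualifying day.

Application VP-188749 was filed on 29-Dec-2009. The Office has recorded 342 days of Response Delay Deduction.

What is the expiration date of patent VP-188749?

Base term: filing date + 17 years → 29 December 2026.
Response Delay Deduction: −342 days → 21 January 2026.

2026-01-21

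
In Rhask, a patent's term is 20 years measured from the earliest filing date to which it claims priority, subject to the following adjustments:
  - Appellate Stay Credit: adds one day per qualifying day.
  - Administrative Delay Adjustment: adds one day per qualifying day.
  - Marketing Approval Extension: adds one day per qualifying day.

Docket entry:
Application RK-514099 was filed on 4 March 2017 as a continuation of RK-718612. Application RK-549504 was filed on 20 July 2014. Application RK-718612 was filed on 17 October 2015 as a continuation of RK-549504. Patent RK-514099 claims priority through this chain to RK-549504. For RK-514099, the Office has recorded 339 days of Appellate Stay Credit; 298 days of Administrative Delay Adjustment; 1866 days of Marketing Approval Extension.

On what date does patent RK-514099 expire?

2041-05-27

Earliest priority filing: 20 July 2014.
Base term: 20 July 2014 + 20 years → 20 July 2034.
Appellate Stay Credit: +339 days → 24 June 2035.
Administrative Delay Adjustment: +298 days → 17 April 2036.
Marketing Approval Extension: +1866 days → 27 May 2041.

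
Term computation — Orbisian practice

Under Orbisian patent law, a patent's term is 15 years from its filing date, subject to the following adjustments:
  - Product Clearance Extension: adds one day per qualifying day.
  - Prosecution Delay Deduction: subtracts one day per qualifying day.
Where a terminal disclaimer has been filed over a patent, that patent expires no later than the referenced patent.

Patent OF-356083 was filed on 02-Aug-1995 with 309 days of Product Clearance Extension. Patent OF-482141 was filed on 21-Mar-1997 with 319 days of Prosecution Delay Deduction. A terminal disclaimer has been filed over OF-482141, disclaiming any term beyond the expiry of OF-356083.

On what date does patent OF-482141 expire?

May 7, 2011

Natural term of OF-482141:
  Base: filing + 15 years → 21 March 2012.
  Prosecution Delay Deduction: −319 days → 7 May 2011.
Expiry of referenced patent OF-356083:
  Base: filing + 15 years → 2 August 2010.
  Product Clearance Extension: +309 days → 7 June 2011.
Terminal disclaimer: OF-482141 expires on the earlier of 7 May 2011 and 7 June 2011.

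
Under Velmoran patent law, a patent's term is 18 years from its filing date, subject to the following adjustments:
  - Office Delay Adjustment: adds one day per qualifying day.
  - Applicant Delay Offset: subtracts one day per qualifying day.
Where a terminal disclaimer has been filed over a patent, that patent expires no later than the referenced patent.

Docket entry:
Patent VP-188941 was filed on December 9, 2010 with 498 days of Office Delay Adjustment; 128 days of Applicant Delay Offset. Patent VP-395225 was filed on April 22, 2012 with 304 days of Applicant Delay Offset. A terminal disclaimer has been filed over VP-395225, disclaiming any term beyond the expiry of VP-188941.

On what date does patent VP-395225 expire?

Natural term of VP-395225:
  Base: filing + 18 years → 22 April 2030.
  Applicant Delay Offset: −304 days → 22 June 2029.
Expiry of referenced patent VP-188941:
  Base: filing + 18 years → 9 December 2028.
  Office Delay Adjustment: +498 days → 21 April 2030.
  Applicant Delay Offset: −128 days → 14 December 2029.
Terminal disclaimer: VP-395225 expires on the earlier of 22 June 2029 and 14 December 2029.

June 22, 2029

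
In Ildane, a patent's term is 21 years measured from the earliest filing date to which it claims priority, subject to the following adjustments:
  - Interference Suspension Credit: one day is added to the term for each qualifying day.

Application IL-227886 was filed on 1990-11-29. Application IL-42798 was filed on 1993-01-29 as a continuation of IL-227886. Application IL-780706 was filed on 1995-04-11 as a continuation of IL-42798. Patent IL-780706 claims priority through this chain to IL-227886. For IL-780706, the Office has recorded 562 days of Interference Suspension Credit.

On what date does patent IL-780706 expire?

Earliest priority filing: 29 November 1990.
Base term: 29 November 1990 + 21 years → 29 November 2011.
Interference Suspension Credit: +562 days → 13 June 2013.

June 13, 2013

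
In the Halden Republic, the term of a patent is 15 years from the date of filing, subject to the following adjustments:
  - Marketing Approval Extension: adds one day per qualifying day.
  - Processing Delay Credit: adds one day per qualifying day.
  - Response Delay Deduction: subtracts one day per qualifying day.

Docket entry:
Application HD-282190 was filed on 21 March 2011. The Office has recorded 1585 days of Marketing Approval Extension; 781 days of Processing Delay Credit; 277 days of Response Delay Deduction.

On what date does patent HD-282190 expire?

Base term: filing date + 15 years → 21 March 2026.
Marketing Approval Extension: +1585 days → 23 July 2030.
Processing Delay Credit: +781 days → 11 September 2032.
Response Delay Deduction: −277 days → 9 December 2031.

December 9, 2031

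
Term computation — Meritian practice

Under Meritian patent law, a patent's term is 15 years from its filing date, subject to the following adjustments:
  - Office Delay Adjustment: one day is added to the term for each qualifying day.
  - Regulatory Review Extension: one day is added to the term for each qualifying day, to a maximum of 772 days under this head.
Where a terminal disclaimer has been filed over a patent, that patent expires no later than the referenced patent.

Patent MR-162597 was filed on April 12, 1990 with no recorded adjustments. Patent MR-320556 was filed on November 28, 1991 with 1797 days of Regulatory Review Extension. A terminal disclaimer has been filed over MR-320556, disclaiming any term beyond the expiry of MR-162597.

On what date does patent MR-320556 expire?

Natural term of MR-320556:
  Base: filing + 15 years → 28 November 2006.
  Regulatory Review Extension: 1797 days claimed exceeds the 772-day cap, so +772 days → 8 January 2009.
Expiry of referenced patent MR-162597:
  Base: filing + 15 years → 12 April 2005.
Terminal disclaimer: MR-320556 expires on the earlier of 8 January 2009 and 12 April 2005.

April 12, 2005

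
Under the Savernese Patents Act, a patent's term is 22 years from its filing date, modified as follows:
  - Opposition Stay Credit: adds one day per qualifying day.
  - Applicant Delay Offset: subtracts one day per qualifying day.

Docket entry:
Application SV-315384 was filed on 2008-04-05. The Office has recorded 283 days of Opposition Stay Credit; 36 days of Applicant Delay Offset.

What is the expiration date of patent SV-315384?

December 8, 2030

Base term: filing date + 22 years → 5 April 2030.
Opposition Stay Credit: +283 days → 13 January 2031.
Applicant Delay Offset: −36 days → 8 December 2030.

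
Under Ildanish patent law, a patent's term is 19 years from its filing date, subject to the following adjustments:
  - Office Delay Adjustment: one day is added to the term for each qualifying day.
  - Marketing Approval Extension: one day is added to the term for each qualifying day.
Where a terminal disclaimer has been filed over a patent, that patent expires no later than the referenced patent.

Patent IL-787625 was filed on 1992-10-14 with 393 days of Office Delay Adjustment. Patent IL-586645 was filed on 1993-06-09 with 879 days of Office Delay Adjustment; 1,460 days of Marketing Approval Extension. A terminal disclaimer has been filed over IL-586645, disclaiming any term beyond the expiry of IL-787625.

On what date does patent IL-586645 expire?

November 10, 2012

Natural term of IL-586645:
  Base: filing + 19 years → 9 June 2012.
  Office Delay Adjustment: +879 days → 5 November 2014.
  Marketing Approval Extension: +1460 days → 4 November 2018.
Expiry of referenced patent IL-787625:
  Base: filing + 19 years → 14 October 2011.
  Office Delay Adjustment: +393 days → 10 November 2012.
Terminal disclaimer: IL-586645 expires on the earlier of 4 November 2018 and 10 November 2012.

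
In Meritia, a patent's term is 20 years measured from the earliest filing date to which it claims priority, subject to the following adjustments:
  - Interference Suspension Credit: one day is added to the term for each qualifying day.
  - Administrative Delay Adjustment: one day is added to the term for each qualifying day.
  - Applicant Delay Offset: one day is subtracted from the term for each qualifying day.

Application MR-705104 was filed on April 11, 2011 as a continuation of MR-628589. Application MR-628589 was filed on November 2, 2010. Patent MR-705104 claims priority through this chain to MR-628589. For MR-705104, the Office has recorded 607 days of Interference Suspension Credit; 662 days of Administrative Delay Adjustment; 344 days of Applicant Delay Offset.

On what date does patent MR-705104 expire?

Earliest priority filing: 2 November 2010.
Base term: 2 November 2010 + 20 years → 2 November 2030.
Interference Suspension Credit: +607 days → 1 July 2032.
Administrative Delay Adjustment: +662 days → 24 April 2034.
Applicant Delay Offset: −344 days → 15 May 2033.

2033-05-15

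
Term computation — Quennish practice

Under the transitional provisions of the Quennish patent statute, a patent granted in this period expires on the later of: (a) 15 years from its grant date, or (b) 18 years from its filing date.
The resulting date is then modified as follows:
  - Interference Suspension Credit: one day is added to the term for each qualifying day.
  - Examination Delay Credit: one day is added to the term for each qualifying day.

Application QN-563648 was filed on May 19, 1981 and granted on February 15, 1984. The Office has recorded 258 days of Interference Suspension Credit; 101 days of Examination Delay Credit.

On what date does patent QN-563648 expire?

(a) grant + 15 years → 15 February 1999.
(b) filing + 18 years → 19 May 1999.
Later of the two: 19 May 1999.
Interference Suspension Credit: +258 days → 1 February 2000.
Examination Delay Credit: +101 days → 12 May 2000.

2000-05-12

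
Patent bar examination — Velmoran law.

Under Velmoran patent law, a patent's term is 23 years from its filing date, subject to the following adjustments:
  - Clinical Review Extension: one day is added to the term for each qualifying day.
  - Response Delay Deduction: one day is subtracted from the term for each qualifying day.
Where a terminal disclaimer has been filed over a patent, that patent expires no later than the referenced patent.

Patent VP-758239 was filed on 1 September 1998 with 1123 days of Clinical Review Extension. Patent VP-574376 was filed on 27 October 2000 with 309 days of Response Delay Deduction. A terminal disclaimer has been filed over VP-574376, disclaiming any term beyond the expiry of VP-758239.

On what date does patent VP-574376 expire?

December 22, 2022

Natural term of VP-574376:
  Base: filing + 23 years → 27 October 2023.
  Response Delay Deduction: −309 days → 22 December 2022.
Expiry of referenced patent VP-758239:
  Base: filing + 23 years → 1 September 2021.
  Clinical Review Extension: +1123 days → 28 September 2024.
Terminal disclaimer: VP-574376 expires on the earlier of 22 December 2022 and 28 September 2024.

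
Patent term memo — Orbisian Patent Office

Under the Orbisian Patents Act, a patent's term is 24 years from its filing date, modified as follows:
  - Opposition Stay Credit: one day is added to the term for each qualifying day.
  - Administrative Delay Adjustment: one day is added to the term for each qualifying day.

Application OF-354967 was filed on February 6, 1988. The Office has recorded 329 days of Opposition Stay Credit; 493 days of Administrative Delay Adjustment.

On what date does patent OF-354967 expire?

May 8, 2014

Base term: filing date + 24 years → 6 February 2012.
Opposition Stay Credit: +329 days → 31 December 2012.
Administrative Delay Adjustment: +493 days → 8 May 2014.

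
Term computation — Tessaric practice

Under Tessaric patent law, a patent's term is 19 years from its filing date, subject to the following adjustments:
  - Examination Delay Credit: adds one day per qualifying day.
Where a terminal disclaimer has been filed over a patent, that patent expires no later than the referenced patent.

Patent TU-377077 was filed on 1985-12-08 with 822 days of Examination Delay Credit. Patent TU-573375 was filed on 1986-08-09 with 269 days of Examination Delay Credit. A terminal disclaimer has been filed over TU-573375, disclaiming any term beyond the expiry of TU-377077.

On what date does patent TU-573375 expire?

Natural term of TU-573375:
  Base: filing + 19 years → 9 August 2005.
  Examination Delay Credit: +269 days → 5 May 2006.
Expiry of referenced patent TU-377077:
  Base: filing + 19 years → 8 December 2004.
  Examination Delay Credit: +822 days → 10 March 2007.
Terminal disclaimer: TU-573375 expires on the earlier of 5 May 2006 and 10 March 2007.

2006-05-05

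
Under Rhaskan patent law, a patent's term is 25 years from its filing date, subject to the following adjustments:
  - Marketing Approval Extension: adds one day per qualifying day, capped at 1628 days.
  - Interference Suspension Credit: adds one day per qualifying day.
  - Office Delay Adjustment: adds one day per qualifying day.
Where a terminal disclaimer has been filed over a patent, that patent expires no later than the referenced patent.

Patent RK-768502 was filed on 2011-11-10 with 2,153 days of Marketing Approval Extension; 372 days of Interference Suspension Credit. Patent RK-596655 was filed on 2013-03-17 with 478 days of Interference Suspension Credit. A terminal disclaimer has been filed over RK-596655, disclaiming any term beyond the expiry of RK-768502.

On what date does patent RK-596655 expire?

July 8, 2039

Natural term of RK-596655:
  Base: filing + 25 years → 17 March 2038.
  Interference Suspension Credit: +478 days → 8 July 2039.
Expiry of referenced patent RK-768502:
  Base: filing + 25 years → 10 November 2036.
  Marketing Approval Extension: 2153 days claimed exceeds the 1628-day cap, so +1628 days → 26 April 2041.
  Interference Suspension Credit: +372 days → 3 May 2042.
Terminal disclaimer: RK-596655 expires on the earlier of 8 July 2039 and 3 May 2042.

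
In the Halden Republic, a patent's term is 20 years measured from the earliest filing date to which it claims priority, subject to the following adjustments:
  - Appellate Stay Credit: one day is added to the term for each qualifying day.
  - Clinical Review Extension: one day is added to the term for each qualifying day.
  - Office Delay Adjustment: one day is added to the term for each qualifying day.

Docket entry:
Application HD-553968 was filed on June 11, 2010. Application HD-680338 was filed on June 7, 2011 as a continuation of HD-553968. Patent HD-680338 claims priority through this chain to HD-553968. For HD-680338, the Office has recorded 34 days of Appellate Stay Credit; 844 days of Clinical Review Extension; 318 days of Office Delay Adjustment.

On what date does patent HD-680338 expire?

September 19, 2033

Earliest priority filing: 11 June 2010.
Base term: 11 June 2010 + 20 years → 11 June 2030.
Appellate Stay Credit: +34 days → 15 July 2030.
Clinical Review Extension: +844 days → 5 November 2032.
Office Delay Adjustment: +318 days → 19 September 2033.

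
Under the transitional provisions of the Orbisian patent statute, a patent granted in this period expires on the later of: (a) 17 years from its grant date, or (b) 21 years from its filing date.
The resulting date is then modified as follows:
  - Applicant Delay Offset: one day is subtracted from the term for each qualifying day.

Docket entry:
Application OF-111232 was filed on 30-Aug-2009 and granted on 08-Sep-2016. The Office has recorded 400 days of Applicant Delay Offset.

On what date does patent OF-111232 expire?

2032-08-04

(a) grant + 17 years → 8 September 2033.
(b) filing + 21 years → 30 August 2030.
Later of the two: 8 September 2033.
Applicant Delay Offset: −400 days → 4 August 2032.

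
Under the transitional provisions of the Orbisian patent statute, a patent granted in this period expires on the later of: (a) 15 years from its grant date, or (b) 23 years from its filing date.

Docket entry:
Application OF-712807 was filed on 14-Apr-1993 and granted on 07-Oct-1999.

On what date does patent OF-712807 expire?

April 14, 2016

(a) grant + 15 years → 7 October 2014.
(b) filing + 23 years → 14 April 2016.
Later of the two: 14 April 2016.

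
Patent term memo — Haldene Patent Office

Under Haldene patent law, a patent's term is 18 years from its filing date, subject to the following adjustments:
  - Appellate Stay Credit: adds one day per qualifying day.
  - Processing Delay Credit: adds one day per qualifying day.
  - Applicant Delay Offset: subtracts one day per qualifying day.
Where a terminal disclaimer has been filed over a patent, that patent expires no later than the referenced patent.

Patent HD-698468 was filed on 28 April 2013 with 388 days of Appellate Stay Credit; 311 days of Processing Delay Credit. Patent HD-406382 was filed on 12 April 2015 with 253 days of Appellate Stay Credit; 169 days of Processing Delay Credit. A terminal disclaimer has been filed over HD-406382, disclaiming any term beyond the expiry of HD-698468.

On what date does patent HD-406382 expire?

Natural term of HD-406382:
  Base: filing + 18 years → 12 April 2033.
  Appellate Stay Credit: +253 days → 21 December 2033.
  Processing Delay Credit: +169 days → 8 June 2034.
Expiry of referenced patent HD-698468:
  Base: filing + 18 years → 28 April 2031.
  Appellate Stay Credit: +388 days → 20 May 2032.
  Processing Delay Credit: +311 days → 27 March 2033.
Terminal disclaimer: HD-406382 expires on the earlier of 8 June 2034 and 27 March 2033.

2033-03-27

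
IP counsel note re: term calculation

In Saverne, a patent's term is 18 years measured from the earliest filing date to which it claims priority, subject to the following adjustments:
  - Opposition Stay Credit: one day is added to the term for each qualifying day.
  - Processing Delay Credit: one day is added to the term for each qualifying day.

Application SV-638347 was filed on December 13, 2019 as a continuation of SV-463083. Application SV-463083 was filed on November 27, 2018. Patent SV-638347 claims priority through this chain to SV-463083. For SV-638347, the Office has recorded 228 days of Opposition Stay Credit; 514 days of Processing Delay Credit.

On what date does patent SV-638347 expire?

2038-12-09

Earliest priority filing: 27 November 2018.
Base term: 27 November 2018 + 18 years → 27 November 2036.
Opposition Stay Credit: +228 days → 13 July 2037.
Processing Delay Credit: +514 days → 9 December 2038.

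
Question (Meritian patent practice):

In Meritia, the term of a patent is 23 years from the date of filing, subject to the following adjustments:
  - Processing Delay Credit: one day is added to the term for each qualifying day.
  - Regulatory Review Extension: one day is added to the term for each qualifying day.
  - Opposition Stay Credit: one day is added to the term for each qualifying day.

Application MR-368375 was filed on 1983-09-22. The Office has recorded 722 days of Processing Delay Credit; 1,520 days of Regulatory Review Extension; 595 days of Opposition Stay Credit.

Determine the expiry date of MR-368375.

Base term: filing date + 23 years → 22 September 2006.
Processing Delay Credit: +722 days → 13 September 2008.
Regulatory Review Extension: +1520 days → 11 November 2012.
Opposition Stay Credit: +595 days → 29 June 2014.

June 29, 2014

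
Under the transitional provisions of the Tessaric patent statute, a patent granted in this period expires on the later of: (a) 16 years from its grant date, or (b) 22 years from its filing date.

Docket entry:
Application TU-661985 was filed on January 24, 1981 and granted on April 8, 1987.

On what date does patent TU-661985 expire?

(a) grant + 16 years → 8 April 2003.
(b) filing + 22 years → 24 January 2003.
Later of the two: 8 April 2003.

April 8, 2003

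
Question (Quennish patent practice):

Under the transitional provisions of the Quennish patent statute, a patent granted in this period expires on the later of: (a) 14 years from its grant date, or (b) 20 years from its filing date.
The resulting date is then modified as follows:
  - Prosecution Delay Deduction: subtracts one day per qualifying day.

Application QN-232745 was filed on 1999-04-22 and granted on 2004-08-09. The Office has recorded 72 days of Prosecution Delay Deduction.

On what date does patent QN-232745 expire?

(a) grant + 14 years → 9 August 2018.
(b) filing + 20 years → 22 April 2019.
Later of the two: 22 April 2019.
Prosecution Delay Deduction: −72 days → 9 February 2019.

2019-02-09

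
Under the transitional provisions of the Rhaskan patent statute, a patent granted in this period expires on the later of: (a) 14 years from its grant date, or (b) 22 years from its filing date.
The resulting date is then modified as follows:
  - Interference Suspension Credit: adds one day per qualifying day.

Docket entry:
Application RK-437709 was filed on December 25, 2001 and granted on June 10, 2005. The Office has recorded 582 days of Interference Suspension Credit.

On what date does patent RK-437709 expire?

(a) grant + 14 years → 10 June 2019.
(b) filing + 22 years → 25 December 2023.
Later of the two: 25 December 2023.
Interference Suspension Credit: +582 days → 29 July 2025.

2025-07-29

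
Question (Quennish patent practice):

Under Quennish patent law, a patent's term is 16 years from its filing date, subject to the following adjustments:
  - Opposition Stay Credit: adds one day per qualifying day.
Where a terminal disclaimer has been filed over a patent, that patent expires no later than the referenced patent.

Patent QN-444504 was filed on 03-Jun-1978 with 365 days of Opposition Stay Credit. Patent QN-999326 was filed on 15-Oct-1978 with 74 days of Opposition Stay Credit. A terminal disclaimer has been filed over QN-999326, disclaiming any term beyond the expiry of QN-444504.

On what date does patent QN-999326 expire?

Natural term of QN-999326:
  Base: filing + 16 years → 15 October 1994.
  Opposition Stay Credit: +74 days → 28 December 1994.
Expiry of referenced patent QN-444504:
  Base: filing + 16 years → 3 June 1994.
  Opposition Stay Credit: +365 days → 3 June 1995.
Terminal disclaimer: QN-999326 expires on the earlier of 28 December 1994 and 3 June 1995.

1994-12-28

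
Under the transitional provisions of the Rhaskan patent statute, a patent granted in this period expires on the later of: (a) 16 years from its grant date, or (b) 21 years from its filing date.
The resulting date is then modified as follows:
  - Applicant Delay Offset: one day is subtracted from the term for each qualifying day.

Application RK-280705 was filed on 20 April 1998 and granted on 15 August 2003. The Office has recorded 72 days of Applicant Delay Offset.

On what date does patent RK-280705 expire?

2019-06-04

(a) grant + 16 years → 15 August 2019.
(b) filing + 21 years → 20 April 2019.
Later of the two: 15 August 2019.
Applicant Delay Offset: −72 days → 4 June 2019.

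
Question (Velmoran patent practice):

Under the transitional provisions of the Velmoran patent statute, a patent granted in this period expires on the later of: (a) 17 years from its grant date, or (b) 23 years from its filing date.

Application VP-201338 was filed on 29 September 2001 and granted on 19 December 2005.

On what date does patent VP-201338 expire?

(a) grant + 17 years → 19 December 2022.
(b) filing + 23 years → 29 September 2024.
Later of the two: 29 September 2024.

2024-09-29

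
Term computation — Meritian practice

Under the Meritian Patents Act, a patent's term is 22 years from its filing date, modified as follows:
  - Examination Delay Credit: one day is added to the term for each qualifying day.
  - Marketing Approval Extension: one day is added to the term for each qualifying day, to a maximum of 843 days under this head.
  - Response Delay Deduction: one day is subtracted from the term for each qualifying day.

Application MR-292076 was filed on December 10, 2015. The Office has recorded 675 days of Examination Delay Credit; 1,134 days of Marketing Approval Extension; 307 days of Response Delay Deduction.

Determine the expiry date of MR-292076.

2041-04-04

Base term: filing date + 22 years → 10 December 2037.
Examination Delay Credit: +675 days → 16 October 2039.
Marketing Approval Extension: 1134 days claimed exceeds the 843-day cap, so +843 days → 5 February 2042.
Response Delay Deduction: −307 days → 4 April 2041.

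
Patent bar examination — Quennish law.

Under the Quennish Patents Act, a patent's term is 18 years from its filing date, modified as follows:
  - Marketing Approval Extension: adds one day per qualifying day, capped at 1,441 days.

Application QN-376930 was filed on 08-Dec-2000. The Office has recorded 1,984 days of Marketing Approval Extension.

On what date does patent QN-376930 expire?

Base term: filing date + 18 years → 8 December 2018.
Marketing Approval Extension: 1984 days claimed exceeds the 1441-day cap, so +1441 days → 18 November 2022.

November 18, 2022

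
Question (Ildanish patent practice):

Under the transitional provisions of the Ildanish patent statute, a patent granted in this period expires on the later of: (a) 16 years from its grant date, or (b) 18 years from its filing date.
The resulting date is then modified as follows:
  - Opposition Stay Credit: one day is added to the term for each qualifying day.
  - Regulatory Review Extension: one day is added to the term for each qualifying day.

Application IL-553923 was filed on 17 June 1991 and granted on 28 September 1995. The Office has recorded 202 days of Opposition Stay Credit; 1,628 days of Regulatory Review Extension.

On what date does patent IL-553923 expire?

(a) grant + 16 years → 28 September 2011.
(b) filing + 18 years → 17 June 2009.
Later of the two: 28 September 2011.
Opposition Stay Credit: +202 days → 17 April 2012.
Regulatory Review Extension: +1628 days → 1 October 2016.

October 1, 2016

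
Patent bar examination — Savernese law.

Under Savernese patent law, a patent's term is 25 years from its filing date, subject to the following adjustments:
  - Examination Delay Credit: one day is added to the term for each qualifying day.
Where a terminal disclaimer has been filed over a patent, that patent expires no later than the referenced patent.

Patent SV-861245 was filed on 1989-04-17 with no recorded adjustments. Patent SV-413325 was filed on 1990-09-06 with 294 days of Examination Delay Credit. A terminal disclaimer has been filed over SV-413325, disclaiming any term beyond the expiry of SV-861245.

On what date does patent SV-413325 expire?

2014-04-17

Natural term of SV-413325:
  Base: filing + 25 years → 6 September 2015.
  Examination Delay Credit: +294 days → 26 June 2016.
Expiry of referenced patent SV-861245:
  Base: filing + 25 years → 17 April 2014.
Terminal disclaimer: SV-413325 expires on the earlier of 26 June 2016 and 17 April 2014.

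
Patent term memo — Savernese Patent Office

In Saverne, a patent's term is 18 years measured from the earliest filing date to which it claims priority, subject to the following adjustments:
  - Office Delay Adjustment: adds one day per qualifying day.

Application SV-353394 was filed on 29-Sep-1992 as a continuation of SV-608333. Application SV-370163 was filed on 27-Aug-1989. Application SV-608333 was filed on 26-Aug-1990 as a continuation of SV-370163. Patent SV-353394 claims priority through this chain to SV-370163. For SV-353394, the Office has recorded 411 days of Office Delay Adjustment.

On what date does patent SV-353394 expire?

Earliest priority filing: 27 August 1989.
Base term: 27 August 1989 + 18 years → 27 August 2007.
Office Delay Adjustment: +411 days → 11 October 2008.

2008-10-11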